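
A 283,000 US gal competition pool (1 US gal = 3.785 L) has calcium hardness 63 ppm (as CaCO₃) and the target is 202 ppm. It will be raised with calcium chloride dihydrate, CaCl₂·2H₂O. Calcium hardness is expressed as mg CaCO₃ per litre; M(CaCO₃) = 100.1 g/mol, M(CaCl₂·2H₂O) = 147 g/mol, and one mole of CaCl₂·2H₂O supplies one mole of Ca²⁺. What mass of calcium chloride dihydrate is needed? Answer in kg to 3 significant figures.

Volume: 283,000 US gal × 3.785 L/gal = 1,071,155 L.
Hardness to add: (202 − 63) = 139 mg/L as CaCO₃ × 1,071,155 L = 148,900 g as CaCO₃.
Moles of Ca²⁺ (1 mol Ca²⁺ ≡ 1 mol CaCO₃): 148,900 / 100.1 g/mol = 1487 mol.
Mass of CaCl₂·2H₂O: 1487 × 147 = 218,700 g.

219 kg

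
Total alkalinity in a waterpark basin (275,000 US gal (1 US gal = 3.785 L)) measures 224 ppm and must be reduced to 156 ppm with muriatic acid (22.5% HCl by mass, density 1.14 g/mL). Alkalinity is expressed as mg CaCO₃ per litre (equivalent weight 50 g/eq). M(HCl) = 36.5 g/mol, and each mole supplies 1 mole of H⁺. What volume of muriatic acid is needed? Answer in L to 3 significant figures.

201 L

Volume: 275,000 US gal × 3.785 L/gal = 1,040,875 L.
Alkalinity to neutralize: (224 − 156) = 68 mg/L as CaCO₃ × 1,040,875 L = 70,780 g as CaCO₃.
Equivalents of H⁺ required: 70,780 ÷ 50 g/eq = 1416 eq = 1416 mol HCl.
Mass of HCl: 1416 × 36.5 = 51,670 g.
Mass of 22.5% solution: 51,670 / 0.225 = 229,600 g.
Volume: 229,600 g ÷ 1.14 g/mL = 201,400 mL.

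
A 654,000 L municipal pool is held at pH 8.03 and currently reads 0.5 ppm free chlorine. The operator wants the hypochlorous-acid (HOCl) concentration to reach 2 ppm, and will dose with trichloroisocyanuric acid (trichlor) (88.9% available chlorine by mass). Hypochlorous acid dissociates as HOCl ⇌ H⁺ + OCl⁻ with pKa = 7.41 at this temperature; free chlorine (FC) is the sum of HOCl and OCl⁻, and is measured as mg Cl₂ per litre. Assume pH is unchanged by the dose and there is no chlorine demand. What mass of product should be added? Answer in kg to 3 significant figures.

[OCl⁻]/[HOCl] = 10^(pH − pKa) = 10^(8.03 − 7.41) = 4.169; fraction as HOCl = 1/(1 + 4.169) = 0.1935.
Free chlorine required for 2 ppm HOCl: 2 / 0.1935 = 10.34 ppm.
FC to add: 10.34 − 0.5 = 9.837 mg/L as Cl₂.
Cl₂ equivalent: 9.837 mg/L × 654,000 L = 6434 g.
Product at 88.9% available Cl: 6434 / 0.889 = 7237 g.

7.24 kg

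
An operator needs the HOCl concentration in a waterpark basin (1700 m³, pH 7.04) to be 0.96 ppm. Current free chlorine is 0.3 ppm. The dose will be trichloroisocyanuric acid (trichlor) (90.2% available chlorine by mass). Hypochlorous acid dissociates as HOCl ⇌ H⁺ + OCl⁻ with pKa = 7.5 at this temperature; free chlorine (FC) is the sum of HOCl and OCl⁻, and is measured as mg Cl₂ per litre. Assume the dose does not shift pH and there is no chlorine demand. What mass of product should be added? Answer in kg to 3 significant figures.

Volume: 1700 m³ = 1,700,000 L.
[OCl⁻]/[HOCl] = 10^(pH − pKa) = 10^(7.04 − 7.5) = 0.3467; fraction as HOCl = 1/(1 + 0.3467) = 0.7425.
Free chlorine required for 0.96 ppm HOCl: 0.96 / 0.7425 = 1.293 ppm.
FC to add: 1.293 − 0.3 = 0.9929 mg/L as Cl₂.
Cl₂ equivalent: 0.9929 mg/L × 1,700,000 L = 1688 g.
Product at 90.2% available Cl: 1688 / 0.902 = 1871 g.

1.87 kg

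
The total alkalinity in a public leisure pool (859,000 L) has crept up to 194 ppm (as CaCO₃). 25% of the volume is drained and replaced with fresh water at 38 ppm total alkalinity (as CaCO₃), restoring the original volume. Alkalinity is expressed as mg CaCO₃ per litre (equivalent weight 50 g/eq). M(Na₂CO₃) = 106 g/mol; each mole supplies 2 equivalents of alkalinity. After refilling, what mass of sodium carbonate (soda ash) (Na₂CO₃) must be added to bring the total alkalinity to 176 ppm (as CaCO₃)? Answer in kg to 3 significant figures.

After draining 25% and refilling: 194 × 0.75 + 38 × 0.25 = 155 ppm.
Deficit to target: 176 − 155 = 21 mg/L.
As CaCO₃: 21 mg/L × 859,000 L = 18,040 g; ÷ 50 g/eq ÷ 2 = 180.4 mol Na₂CO₃.
Mass: 180.4 × 106 = 19,120 g.

19.1 kg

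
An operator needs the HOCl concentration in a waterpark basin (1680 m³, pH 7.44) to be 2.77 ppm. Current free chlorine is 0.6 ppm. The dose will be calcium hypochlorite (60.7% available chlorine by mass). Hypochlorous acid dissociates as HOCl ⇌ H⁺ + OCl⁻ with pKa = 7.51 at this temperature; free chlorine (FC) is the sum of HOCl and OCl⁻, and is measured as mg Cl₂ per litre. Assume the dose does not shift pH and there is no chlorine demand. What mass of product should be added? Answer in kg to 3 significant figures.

Volume: 1680 m³ = 1,680,000 L.
[OCl⁻]/[HOCl] = 10^(pH − pKa) = 10^(7.44 − 7.51) = 0.8511; fraction as HOCl = 1/(1 + 0.8511) = 0.5402.
Free chlorine required for 2.77 ppm HOCl: 2.77 / 0.5402 = 5.128 ppm.
FC to add: 5.128 − 0.6 = 4.528 mg/L as Cl₂.
Cl₂ equivalent: 4.528 mg/L × 1,680,000 L = 7606 g.
Product at 60.7% available Cl: 7606 / 0.607 = 12,530 g.

12.5 kg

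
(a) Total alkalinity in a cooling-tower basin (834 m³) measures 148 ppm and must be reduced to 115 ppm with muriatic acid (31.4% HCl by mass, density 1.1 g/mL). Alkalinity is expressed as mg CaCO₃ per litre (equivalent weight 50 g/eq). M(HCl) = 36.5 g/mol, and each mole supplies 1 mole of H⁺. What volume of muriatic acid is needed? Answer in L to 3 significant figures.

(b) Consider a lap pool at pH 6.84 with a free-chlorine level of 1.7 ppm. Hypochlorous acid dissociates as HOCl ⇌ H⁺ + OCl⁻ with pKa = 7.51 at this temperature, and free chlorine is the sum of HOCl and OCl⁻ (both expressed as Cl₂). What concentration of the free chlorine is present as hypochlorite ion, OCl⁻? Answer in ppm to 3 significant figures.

(a) Volume: 834 m³ = 834,000 L.
(a) Alkalinity to neutralize: (148 − 115) = 33 mg/L as CaCO₃ × 834,000 L = 27,520 g as CaCO₃.
(a) Equivalents of H⁺ required: 27,520 ÷ 50 g/eq = 550.4 eq = 550.4 mol HCl.
(a) Mass of HCl: 550.4 × 36.5 = 20,090 g.
(a) Mass of 31.4% solution: 20,090 / 0.314 = 63,980 g.
(a) Volume: 63,980 g ÷ 1.1 g/mL = 58,170 mL.

(b) [OCl⁻]/[HOCl] = 10^(pH − pKa) = 10^(6.84 − 7.51) = 10^-0.67 = 0.2138.
(b) Fraction as HOCl = 1 / (1 + 0.2138) = 0.8239.
(b) OCl⁻ = (1 − 0.8239) × 1.7 ppm = 0.2994 ppm.

(a) 58.2 L; (b) 0.299 ppm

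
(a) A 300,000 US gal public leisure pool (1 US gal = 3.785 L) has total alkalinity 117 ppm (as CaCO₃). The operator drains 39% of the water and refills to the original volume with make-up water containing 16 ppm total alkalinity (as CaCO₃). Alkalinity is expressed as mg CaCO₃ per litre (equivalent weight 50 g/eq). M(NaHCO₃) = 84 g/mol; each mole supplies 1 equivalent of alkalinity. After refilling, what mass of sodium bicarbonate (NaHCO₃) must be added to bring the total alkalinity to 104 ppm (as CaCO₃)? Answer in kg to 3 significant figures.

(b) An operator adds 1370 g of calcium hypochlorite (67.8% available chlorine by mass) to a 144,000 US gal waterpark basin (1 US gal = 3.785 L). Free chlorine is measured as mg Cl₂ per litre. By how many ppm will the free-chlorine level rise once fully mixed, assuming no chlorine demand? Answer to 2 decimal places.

(a) Volume: 300,000 US gal × 3.785 L/gal = 1,135,500 L.
(a) After draining 39% and refilling: 117 × 0.61 + 16 × 0.39 = 77.61 ppm.
(a) Deficit to target: 104 − 77.61 = 26.39 mg/L.
(a) As CaCO₃: 26.39 mg/L × 1,135,500 L = 29,970 g; ÷ 50 g/eq ÷ 1 = 599.3 mol NaHCO₃.
(a) Mass: 599.3 × 84 = 50,340 g.

(b) Volume: 144,000 US gal × 3.785 L/gal = 545,040 L.
(b) Available chlorine delivered: 1370 g × 0.678 = 928.9 g as Cl₂.
(b) Concentration rise: 928.9 g / 545,040 L = 1.704 mg/L = 1.70 ppm.

(a) 50.3 kg; (b) 1.70 ppm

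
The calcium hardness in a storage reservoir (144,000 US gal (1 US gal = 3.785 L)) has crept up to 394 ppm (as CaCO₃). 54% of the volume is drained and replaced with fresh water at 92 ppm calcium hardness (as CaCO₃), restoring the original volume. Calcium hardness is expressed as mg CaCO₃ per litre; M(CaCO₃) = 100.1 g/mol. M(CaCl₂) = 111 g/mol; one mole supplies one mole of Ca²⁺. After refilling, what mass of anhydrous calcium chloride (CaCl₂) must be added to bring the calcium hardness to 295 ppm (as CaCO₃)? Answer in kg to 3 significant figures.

38.7 kg

Volume: 144,000 US gal × 3.785 L/gal = 545,040 L.
After draining 54% and refilling: 394 × 0.46 + 92 × 0.54 = 230.92 ppm.
Deficit to target: 295 − 230.92 = 64.08 mg/L.
As CaCO₃: 64.08 mg/L × 545,040 L = 34,930 g; ÷ 100.1 = 348.9 mol Ca²⁺.
Mass: 348.9 × 111 = 38,730 g.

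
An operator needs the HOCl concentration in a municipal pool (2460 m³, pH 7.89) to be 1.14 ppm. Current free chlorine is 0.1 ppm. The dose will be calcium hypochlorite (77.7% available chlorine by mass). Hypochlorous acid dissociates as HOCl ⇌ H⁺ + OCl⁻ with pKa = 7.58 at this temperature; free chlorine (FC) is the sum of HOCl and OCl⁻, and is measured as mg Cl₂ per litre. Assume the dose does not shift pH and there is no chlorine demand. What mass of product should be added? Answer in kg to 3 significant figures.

Volume: 2460 m³ = 2,460,000 L.
[OCl⁻]/[HOCl] = 10^(pH − pKa) = 10^(7.89 − 7.58) = 2.042; fraction as HOCl = 1/(1 + 2.042) = 0.3288.
Free chlorine required for 1.14 ppm HOCl: 1.14 / 0.3288 = 3.468 ppm.
FC to add: 3.468 − 0.1 = 3.368 mg/L as Cl₂.
Cl₂ equivalent: 3.368 mg/L × 2,460,000 L = 8284 g.
Product at 77.7% available Cl: 8284 / 0.777 = 10,660 g.

10.7 kg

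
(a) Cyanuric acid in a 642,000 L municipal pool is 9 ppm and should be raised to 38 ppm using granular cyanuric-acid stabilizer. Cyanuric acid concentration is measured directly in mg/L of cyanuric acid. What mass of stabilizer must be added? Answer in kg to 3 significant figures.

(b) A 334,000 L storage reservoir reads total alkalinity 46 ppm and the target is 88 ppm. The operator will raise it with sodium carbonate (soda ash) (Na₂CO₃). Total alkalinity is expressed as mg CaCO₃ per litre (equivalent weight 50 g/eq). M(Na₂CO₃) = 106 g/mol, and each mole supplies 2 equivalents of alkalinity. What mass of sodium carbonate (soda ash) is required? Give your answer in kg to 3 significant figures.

(a) 18.6 kg; (b) 14.9 kg

(a) CYA to add: (38 − 9) = 29 mg/L × 642,000 L = 18,620 g cyanuric acid.

(b) Alkalinity to add: (88 − 46) = 42 mg/L as CaCO₃ × 334,000 L = 14,030 g as CaCO₃.
(b) Equivalents: 14,030 g ÷ 50 g/eq = 280.6 eq.
(b) Each mole of Na₂CO₃ supplies 2 eq, so 280.6 / 2 = 140.3 mol.
(b) Mass: 140.3 mol × 106 g/mol = 14,870 g.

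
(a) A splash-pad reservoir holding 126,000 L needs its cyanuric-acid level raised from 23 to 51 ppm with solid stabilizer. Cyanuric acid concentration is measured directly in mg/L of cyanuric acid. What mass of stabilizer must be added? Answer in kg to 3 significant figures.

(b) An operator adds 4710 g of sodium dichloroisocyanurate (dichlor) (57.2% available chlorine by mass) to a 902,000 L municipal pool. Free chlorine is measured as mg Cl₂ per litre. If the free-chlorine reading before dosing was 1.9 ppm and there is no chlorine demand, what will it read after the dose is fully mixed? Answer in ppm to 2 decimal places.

(a) CYA to add: (51 − 23) = 28 mg/L × 126,000 L = 3528 g cyanuric acid.

(b) Available chlorine delivered: 4710 g × 0.572 = 2694 g as Cl₂.
(b) Concentration rise: 2694 g / 902,000 L = 2.987 mg/L = 2.99 ppm.
(b) Final FC: 1.9 + 2.99 = 4.89 ppm.

(a) 3.53 kg; (b) 4.89 ppm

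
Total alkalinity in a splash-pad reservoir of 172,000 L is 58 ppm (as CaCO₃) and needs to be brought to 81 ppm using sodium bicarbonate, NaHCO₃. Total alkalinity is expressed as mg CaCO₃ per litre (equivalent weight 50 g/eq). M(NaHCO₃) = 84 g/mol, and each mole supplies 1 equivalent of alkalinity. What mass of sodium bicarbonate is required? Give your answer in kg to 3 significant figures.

6.65 kg

Alkalinity to add: (81 − 58) = 23 mg/L as CaCO₃ × 172,000 L = 3956 g as CaCO₃.
Equivalents: 3956 g ÷ 50 g/eq = 79.12 eq.
NaHCO₃ supplies 1 eq per mole → 79.12 mol.
Mass: 79.12 mol × 84 g/mol = 6646 g.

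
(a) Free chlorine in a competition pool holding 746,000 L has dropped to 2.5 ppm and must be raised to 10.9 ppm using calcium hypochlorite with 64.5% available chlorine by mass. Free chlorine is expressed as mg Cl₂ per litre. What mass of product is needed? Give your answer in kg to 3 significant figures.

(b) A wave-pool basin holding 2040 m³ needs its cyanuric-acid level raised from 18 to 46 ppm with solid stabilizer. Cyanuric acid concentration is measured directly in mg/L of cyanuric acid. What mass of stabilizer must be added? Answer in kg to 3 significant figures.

(a) Chlorine deficit: 10.9 − 2.5 = 8.4 ppm = 8.4 mg/L as Cl₂.
(a) Cl₂ equivalent needed: 8.4 mg/L × 746,000 L = 6,266,000 mg = 6266 g.
(a) Product at 64.5% available chlorine: 6266 / 0.645 = 9715 g.

(b) Volume: 2040 m³ = 2,040,000 L.
(b) CYA to add: (46 − 18) = 28 mg/L × 2,040,000 L = 57,120 g cyanuric acid.

(a) 9.72 kg; (b) 57.1 kg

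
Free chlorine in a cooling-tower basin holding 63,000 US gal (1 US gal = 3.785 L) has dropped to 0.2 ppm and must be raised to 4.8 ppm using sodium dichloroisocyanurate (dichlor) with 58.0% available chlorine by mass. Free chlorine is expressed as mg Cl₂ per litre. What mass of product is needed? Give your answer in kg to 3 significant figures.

Volume: 63,000 US gal × 3.785 L/gal = 238,455 L.
Chlorine deficit: 4.8 − 0.2 = 4.6 ppm = 4.6 mg/L as Cl₂.
Cl₂ equivalent needed: 4.6 mg/L × 238,455 L = 1,097,000 mg = 1097 g.
Product at 58.0% available chlorine: 1097 / 0.58 = 1891 g.

1.89 kg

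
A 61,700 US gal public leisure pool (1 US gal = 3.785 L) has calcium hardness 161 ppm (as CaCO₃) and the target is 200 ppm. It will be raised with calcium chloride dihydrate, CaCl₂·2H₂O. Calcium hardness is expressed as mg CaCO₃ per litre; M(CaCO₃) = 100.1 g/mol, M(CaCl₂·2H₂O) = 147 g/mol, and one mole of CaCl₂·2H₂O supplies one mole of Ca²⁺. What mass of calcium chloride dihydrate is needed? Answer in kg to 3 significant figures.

13.4 kg

Volume: 61,700 US gal × 3.785 L/gal = 233,534 L.
Hardness to add: (200 − 161) = 39 mg/L as CaCO₃ × 233,534 L = 9108 g as CaCO₃.
Moles of Ca²⁺ (1 mol Ca²⁺ ≡ 1 mol CaCO₃): 9108 / 100.1 g/mol = 90.99 mol.
Mass of CaCl₂·2H₂O: 90.99 × 147 = 13,380 g.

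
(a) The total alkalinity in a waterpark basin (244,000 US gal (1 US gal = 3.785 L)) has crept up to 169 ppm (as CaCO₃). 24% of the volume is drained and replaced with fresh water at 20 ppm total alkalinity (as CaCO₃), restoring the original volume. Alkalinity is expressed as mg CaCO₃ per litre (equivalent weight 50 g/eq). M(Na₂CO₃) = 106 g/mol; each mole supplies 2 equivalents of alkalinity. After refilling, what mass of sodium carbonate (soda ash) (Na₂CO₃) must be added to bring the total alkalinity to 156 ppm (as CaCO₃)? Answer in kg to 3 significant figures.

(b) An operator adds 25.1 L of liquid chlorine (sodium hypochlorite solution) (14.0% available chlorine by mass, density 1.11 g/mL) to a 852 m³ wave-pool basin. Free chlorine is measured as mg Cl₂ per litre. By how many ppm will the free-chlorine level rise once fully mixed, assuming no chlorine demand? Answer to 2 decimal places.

(a) Volume: 244,000 US gal × 3.785 L/gal = 923,540 L.
(a) After draining 24% and refilling: 169 × 0.76 + 20 × 0.24 = 133.24 ppm.
(a) Deficit to target: 156 − 133.24 = 22.76 mg/L.
(a) As CaCO₃: 22.76 mg/L × 923,540 L = 21,020 g; ÷ 50 g/eq ÷ 2 = 210.2 mol Na₂CO₃.
(a) Mass: 210.2 × 106 = 22,280 g.

(b) Volume: 852 m³ = 852,000 L.
(b) Mass of solution: 25.1 L × 1000 mL/L × 1.11 g/mL = 27,860 g.
(b) Available chlorine delivered: 27,860 g × 0.14 = 3901 g as Cl₂.
(b) Concentration rise: 3901 g / 852,000 L = 4.578 mg/L = 4.58 ppm.

(a) 22.3 kg; (b) 4.58 ppm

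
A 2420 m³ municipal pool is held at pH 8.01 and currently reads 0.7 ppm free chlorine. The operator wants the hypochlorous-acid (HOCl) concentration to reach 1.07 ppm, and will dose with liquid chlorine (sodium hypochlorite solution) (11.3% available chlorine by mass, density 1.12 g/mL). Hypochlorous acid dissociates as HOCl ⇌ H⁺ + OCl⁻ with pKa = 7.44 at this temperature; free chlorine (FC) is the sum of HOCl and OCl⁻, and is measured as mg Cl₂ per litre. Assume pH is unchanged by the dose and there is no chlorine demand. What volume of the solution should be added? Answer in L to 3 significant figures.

83.1 L

Volume: 2420 m³ = 2,420,000 L.
[OCl⁻]/[HOCl] = 10^(pH − pKa) = 10^(8.01 − 7.44) = 3.715; fraction as HOCl = 1/(1 + 3.715) = 0.2121.
Free chlorine required for 1.07 ppm HOCl: 1.07 / 0.2121 = 5.045 ppm.
FC to add: 5.045 − 0.7 = 4.345 mg/L as Cl₂.
Cl₂ equivalent: 4.345 mg/L × 2,420,000 L = 10,520 g.
Product at 11.3% available Cl: 10,520 / 0.113 = 93,060 g.
Volume: 93,060 g ÷ 1.12 g/mL = 83,090 mL.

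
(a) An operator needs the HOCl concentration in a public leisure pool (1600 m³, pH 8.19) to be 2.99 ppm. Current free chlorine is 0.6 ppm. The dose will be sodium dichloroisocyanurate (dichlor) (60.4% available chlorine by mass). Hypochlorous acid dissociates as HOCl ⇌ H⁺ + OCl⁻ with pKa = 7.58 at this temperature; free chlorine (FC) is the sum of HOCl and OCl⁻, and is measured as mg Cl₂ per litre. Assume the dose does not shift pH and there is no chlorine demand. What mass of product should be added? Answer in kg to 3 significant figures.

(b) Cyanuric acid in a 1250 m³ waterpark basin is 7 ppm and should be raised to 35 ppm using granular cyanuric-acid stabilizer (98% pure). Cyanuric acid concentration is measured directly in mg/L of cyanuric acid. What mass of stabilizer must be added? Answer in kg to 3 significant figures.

(a) Volume: 1600 m³ = 1,600,000 L.
(a) [OCl⁻]/[HOCl] = 10^(pH − pKa) = 10^(8.19 − 7.58) = 4.074; fraction as HOCl = 1/(1 + 4.074) = 0.1971.
(a) Free chlorine required for 2.99 ppm HOCl: 2.99 / 0.1971 = 15.17 ppm.
(a) FC to add: 15.17 − 0.6 = 14.57 mg/L as Cl₂.
(a) Cl₂ equivalent: 14.57 mg/L × 1,600,000 L = 23,310 g.
(a) Product at 60.4% available Cl: 23,310 / 0.604 = 38,600 g.

(b) Volume: 1250 m³ = 1,250,000 L.
(b) CYA to add: (35 − 7) = 28 mg/L × 1,250,000 L = 35,000 g cyanuric acid.
(b) At 98% purity: 35,000 / 0.98 = 35,710 g product.

(a) 38.6 kg; (b) 35.7 kg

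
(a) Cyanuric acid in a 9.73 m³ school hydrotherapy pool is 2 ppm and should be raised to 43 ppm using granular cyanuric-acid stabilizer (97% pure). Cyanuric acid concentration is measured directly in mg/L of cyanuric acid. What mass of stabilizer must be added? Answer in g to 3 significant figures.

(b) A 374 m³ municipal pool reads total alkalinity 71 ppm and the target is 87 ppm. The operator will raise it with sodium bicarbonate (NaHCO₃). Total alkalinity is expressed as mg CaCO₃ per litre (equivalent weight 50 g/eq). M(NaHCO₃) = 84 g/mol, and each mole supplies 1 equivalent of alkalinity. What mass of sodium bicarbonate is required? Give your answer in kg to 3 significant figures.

(a) 411 g; (b) 10.1 kg

(a) Volume: 9.73 m³ = 9,730 L.
(a) CYA to add: (43 − 2) = 41 mg/L × 9,730 L = 398.9 g cyanuric acid.
(a) At 97% purity: 398.9 / 0.97 = 411.3 g product.

(b) Volume: 374 m³ = 374,000 L.
(b) Alkalinity to add: (87 − 71) = 16 mg/L as CaCO₃ × 374,000 L = 5984 g as CaCO₃.
(b) Equivalents: 5984 g ÷ 50 g/eq = 119.7 eq.
(b) NaHCO₃ supplies 1 eq per mole → 119.7 mol.
(b) Mass: 119.7 mol × 84 g/mol = 10,050 g.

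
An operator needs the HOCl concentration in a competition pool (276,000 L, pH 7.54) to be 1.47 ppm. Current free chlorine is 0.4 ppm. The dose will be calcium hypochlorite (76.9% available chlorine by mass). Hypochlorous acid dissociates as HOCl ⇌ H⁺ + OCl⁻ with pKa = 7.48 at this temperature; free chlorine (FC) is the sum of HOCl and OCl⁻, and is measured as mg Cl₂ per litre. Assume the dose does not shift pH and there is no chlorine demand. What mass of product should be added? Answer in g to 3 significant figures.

990 g

[OCl⁻]/[HOCl] = 10^(pH − pKa) = 10^(7.54 − 7.48) = 1.148; fraction as HOCl = 1/(1 + 1.148) = 0.4655.
Free chlorine required for 1.47 ppm HOCl: 1.47 / 0.4655 = 3.158 ppm.
FC to add: 3.158 − 0.4 = 2.758 mg/L as Cl₂.
Cl₂ equivalent: 2.758 mg/L × 276,000 L = 761.1 g.
Product at 76.9% available Cl: 761.1 / 0.769 = 989.8 g.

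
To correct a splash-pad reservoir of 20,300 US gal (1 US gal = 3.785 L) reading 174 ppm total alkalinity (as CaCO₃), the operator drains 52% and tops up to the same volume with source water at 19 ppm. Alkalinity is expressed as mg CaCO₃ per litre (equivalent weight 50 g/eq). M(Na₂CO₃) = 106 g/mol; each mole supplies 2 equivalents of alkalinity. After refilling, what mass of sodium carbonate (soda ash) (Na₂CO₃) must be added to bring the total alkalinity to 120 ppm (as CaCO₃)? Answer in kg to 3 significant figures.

Volume: 20,300 US gal × 3.785 L/gal = 76,836 L.
After draining 52% and refilling: 174 × 0.48 + 19 × 0.52 = 93.4 ppm.
Deficit to target: 120 − 93.4 = 26.6 mg/L.
As CaCO₃: 26.6 mg/L × 76,836 L = 2044 g; ÷ 50 g/eq ÷ 2 = 20.44 mol Na₂CO₃.
Mass: 20.44 × 106 = 2166 g.

2.17 kg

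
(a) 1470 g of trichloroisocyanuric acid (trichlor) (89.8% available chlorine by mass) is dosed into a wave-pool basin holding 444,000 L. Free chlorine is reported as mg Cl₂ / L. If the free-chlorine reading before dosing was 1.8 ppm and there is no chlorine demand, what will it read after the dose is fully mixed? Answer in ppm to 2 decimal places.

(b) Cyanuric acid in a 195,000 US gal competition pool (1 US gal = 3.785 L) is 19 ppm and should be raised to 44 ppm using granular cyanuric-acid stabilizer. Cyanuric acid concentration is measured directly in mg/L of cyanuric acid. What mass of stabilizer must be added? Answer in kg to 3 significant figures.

(a) Available chlorine delivered: 1470 g × 0.898 = 1320 g as Cl₂.
(a) Concentration rise: 1320 g / 444,000 L = 2.973 mg/L = 2.97 ppm.
(a) Final FC: 1.8 + 2.97 = 4.77 ppm.

(b) Volume: 195,000 US gal × 3.785 L/gal = 738,075 L.
(b) CYA to add: (44 − 19) = 25 mg/L × 738,075 L = 18,450 g cyanuric acid.

(a) 4.77 ppm; (b) 18.5 kg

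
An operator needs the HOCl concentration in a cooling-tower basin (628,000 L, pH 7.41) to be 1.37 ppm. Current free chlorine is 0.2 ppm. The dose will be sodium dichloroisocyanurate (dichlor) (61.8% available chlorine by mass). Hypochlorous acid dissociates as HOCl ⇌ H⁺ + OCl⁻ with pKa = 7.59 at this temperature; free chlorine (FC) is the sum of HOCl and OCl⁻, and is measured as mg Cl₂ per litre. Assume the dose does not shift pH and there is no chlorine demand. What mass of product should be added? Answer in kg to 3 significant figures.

[OCl⁻]/[HOCl] = 10^(pH − pKa) = 10^(7.41 − 7.59) = 0.6607; fraction as HOCl = 1/(1 + 0.6607) = 0.6022.
Free chlorine required for 1.37 ppm HOCl: 1.37 / 0.6022 = 2.275 ppm.
FC to add: 2.275 − 0.2 = 2.075 mg/L as Cl₂.
Cl₂ equivalent: 2.075 mg/L × 628,000 L = 1303 g.
Product at 61.8% available Cl: 1303 / 0.618 = 2109 g.

2.11 kg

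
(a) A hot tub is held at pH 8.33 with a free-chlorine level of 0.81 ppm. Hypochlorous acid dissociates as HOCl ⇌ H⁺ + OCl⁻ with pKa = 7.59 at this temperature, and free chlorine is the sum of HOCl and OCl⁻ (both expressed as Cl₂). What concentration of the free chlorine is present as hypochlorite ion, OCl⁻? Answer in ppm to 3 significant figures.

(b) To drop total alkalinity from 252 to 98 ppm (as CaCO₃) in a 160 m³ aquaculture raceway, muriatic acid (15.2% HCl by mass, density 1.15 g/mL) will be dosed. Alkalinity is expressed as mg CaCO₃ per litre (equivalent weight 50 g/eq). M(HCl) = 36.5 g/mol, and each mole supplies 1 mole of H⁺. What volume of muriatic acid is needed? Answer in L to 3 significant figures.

(a) 0.685 ppm; (b) 103 L

(a) [OCl⁻]/[HOCl] = 10^(pH − pKa) = 10^(8.33 − 7.59) = 10^0.74 = 5.495.
(a) Fraction as HOCl = 1 / (1 + 5.495) = 0.154.
(a) OCl⁻ = (1 − 0.154) × 0.81 ppm = 0.6853 ppm.

(b) Volume: 160 m³ = 160,000 L.
(b) Alkalinity to neutralize: (252 − 98) = 154 mg/L as CaCO₃ × 160,000 L = 24,640 g as CaCO₃.
(b) Equivalents of H⁺ required: 24,640 ÷ 50 g/eq = 492.8 eq = 492.8 mol HCl.
(b) Mass of HCl: 492.8 × 36.5 = 17,990 g.
(b) Mass of 15.2% solution: 17,990 / 0.152 = 118,300 g.
(b) Volume: 118,300 g ÷ 1.15 g/mL = 102,900 mL.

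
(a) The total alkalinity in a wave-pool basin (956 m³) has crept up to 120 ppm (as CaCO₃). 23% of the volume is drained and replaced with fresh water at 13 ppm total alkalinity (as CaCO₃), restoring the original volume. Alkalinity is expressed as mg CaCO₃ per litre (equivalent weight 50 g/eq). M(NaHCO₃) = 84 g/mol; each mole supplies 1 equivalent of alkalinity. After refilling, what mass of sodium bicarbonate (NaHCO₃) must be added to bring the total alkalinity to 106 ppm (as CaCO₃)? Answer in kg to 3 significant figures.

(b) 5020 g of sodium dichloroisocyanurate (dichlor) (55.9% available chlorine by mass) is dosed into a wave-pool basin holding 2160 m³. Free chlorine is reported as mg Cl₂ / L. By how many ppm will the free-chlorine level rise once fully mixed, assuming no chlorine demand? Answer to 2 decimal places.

(a) 17.0 kg; (b) 1.30 ppm

(a) Volume: 956 m³ = 956,000 L.
(a) After draining 23% and refilling: 120 × 0.77 + 13 × 0.23 = 95.39 ppm.
(a) Deficit to target: 106 − 95.39 = 10.61 mg/L.
(a) As CaCO₃: 10.61 mg/L × 956,000 L = 10,140 g; ÷ 50 g/eq ÷ 1 = 202.9 mol NaHCO₃.
(a) Mass: 202.9 × 84 = 17,040 g.

(b) Volume: 2160 m³ = 2,160,000 L.
(b) Available chlorine delivered: 5020 g × 0.559 = 2806 g as Cl₂.
(b) Concentration rise: 2806 g / 2,160,000 L = 1.299 mg/L = 1.30 ppm.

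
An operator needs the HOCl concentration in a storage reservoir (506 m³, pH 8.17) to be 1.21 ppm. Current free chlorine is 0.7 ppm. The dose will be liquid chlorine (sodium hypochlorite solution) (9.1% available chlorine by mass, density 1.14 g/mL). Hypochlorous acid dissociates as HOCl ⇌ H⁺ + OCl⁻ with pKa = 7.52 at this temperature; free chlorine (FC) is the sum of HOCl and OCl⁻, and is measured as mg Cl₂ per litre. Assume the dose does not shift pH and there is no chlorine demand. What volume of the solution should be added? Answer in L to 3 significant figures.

28.9 L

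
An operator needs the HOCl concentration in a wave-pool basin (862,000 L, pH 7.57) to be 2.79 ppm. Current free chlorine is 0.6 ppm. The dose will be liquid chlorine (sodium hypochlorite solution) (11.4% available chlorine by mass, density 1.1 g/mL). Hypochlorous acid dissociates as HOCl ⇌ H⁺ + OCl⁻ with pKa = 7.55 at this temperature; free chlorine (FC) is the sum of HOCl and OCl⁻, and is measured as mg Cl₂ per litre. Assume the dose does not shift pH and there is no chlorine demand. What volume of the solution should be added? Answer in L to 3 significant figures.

35.1 L

[OCl⁻]/[HOCl] = 10^(pH − pKa) = 10^(7.57 − 7.55) = 1.047; fraction as HOCl = 1/(1 + 1.047) = 0.4885.
Free chlorine required for 2.79 ppm HOCl: 2.79 / 0.4885 = 5.711 ppm.
FC to add: 5.711 − 0.6 = 5.111 mg/L as Cl₂.
Cl₂ equivalent: 5.111 mg/L × 862,000 L = 4406 g.
Product at 11.4% available Cl: 4406 / 0.114 = 38,650 g.
Volume: 38,650 g ÷ 1.1 g/mL = 35,140 mL.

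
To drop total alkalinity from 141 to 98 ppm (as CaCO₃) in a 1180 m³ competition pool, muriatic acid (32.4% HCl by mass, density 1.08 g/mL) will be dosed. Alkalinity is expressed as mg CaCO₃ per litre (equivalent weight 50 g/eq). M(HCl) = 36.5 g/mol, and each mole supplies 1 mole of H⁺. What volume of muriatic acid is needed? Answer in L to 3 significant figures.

106 L

Volume: 1180 m³ = 1,180,000 L.
Alkalinity to neutralize: (141 − 98) = 43 mg/L as CaCO₃ × 1,180,000 L = 50,740 g as CaCO₃.
Equivalents of H⁺ required: 50,740 ÷ 50 g/eq = 1015 eq = 1015 mol HCl.
Mass of HCl: 1015 × 36.5 = 37,040 g.
Mass of 32.4% solution: 37,040 / 0.324 = 114,300 g.
Volume: 114,300 g ÷ 1.08 g/mL = 105,900 mL.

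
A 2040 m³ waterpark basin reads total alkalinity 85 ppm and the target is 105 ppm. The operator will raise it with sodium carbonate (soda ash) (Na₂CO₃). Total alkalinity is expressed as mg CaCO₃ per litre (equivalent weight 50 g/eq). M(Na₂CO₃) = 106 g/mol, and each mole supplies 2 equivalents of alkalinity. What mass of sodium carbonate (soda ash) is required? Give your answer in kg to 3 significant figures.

43.2 kg

Volume: 2040 m³ = 2,040,000 L.
Alkalinity to add: (105 − 85) = 20 mg/L as CaCO₃ × 2,040,000 L = 40,800 g as CaCO₃.
Equivalents: 40,800 g ÷ 50 g/eq = 816 eq.
Each mole of Na₂CO₃ supplies 2 eq, so 816 / 2 = 408 mol.
Mass: 408 mol × 106 g/mol = 43,250 g.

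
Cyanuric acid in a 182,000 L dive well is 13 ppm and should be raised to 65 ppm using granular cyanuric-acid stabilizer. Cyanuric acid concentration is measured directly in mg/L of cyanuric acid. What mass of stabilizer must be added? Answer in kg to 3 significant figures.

9.46 kg

CYA to add: (65 − 13) = 52 mg/L × 182,000 L = 9464 g cyanuric acid.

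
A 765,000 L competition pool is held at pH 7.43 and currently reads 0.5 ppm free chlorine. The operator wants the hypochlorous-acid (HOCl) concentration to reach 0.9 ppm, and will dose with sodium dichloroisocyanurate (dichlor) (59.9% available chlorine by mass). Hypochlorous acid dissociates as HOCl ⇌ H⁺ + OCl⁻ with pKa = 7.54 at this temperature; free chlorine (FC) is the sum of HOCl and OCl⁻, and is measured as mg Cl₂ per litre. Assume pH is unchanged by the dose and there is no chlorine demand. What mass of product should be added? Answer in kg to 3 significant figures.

[OCl⁻]/[HOCl] = 10^(pH − pKa) = 10^(7.43 − 7.54) = 0.7762; fraction as HOCl = 1/(1 + 0.7762) = 0.563.
Free chlorine required for 0.9 ppm HOCl: 0.9 / 0.563 = 1.599 ppm.
FC to add: 1.599 − 0.5 = 1.099 mg/L as Cl₂.
Cl₂ equivalent: 1.099 mg/L × 765,000 L = 840.4 g.
Product at 59.9% available Cl: 840.4 / 0.599 = 1403 g.

1.40 kg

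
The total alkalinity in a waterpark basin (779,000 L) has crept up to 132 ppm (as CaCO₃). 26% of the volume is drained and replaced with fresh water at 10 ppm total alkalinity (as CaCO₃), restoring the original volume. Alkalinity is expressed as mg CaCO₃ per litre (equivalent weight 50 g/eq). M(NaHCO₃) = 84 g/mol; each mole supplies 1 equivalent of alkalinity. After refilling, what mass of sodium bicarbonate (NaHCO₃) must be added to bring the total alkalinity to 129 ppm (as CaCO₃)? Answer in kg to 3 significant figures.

37.6 kg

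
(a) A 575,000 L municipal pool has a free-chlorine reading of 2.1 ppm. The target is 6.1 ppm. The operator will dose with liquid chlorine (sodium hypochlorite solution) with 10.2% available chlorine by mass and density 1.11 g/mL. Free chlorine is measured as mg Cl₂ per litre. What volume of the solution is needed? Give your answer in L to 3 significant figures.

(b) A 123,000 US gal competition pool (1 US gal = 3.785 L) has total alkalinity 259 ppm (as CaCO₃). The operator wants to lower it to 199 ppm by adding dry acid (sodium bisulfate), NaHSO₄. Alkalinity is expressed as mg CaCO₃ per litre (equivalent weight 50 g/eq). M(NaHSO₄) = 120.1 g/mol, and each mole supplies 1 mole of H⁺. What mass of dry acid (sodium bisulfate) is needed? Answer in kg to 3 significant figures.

(a) Chlorine deficit: 6.1 − 2.1 = 4 ppm = 4 mg/L as Cl₂.
(a) Cl₂ equivalent needed: 4 mg/L × 575,000 L = 2,300,000 mg = 2300 g.
(a) Product at 10.2% available chlorine: 2300 / 0.102 = 22,550 g.
(a) Volume at density 1.11 g/mL: 22,550 g ÷ 1.11 g/mL = 20,310 mL.

(b) Volume: 123,000 US gal × 3.785 L/gal = 465,555 L.
(b) Alkalinity to neutralize: (259 − 199) = 60 mg/L as CaCO₃ × 465,555 L = 27,930 g as CaCO₃.
(b) Equivalents of H⁺ required: 27,930 ÷ 50 g/eq = 558.7 eq = 558.7 mol NaHSO₄.
(b) Mass of NaHSO₄: 558.7 × 120.1 = 67,100 g.

(a) 20.3 L; (b) 67.1 kg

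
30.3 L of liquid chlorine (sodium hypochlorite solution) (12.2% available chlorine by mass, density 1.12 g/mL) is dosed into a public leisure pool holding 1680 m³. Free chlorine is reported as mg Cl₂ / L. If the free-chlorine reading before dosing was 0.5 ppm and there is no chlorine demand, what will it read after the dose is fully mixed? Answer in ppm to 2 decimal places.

Volume: 1680 m³ = 1,680,000 L.
Mass of solution: 30.3 L × 1000 mL/L × 1.12 g/mL = 33,940 g.
Available chlorine delivered: 33,940 g × 0.122 = 4140 g as Cl₂.
Concentration rise: 4140 g / 1,680,000 L = 2.464 mg/L = 2.46 ppm.
Final FC: 0.5 + 2.46 = 2.96 ppm.

2.96 ppm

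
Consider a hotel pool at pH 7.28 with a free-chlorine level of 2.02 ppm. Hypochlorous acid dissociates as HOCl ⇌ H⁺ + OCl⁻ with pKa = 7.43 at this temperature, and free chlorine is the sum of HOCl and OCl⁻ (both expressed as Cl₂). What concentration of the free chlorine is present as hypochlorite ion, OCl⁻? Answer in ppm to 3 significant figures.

0.837 ppm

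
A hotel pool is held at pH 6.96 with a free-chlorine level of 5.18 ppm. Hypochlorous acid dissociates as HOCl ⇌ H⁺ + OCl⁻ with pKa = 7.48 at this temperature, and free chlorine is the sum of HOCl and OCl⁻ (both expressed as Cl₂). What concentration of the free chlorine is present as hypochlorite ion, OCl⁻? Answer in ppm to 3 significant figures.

1.20 ppm

[OCl⁻]/[HOCl] = 10^(pH − pKa) = 10^(6.96 − 7.48) = 10^-0.52 = 0.302.
Fraction as HOCl = 1 / (1 + 0.302) = 0.7681.
OCl⁻ = (1 − 0.7681) × 5.18 ppm = 1.201 ppm.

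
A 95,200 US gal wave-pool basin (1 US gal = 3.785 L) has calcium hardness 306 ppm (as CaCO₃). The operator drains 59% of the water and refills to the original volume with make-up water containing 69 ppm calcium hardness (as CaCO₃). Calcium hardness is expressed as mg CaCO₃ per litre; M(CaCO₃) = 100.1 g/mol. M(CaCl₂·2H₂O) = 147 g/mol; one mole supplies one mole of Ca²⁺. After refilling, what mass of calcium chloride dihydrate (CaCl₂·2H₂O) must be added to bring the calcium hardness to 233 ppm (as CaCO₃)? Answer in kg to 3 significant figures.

35.4 kg

Volume: 95,200 US gal × 3.785 L/gal = 360,332 L.
After draining 59% and refilling: 306 × 0.41 + 69 × 0.59 = 166.17 ppm.
Deficit to target: 233 − 166.17 = 66.83 mg/L.
As CaCO₃: 66.83 mg/L × 360,332 L = 24,080 g; ÷ 100.1 = 240.6 mol Ca²⁺.
Mass: 240.6 × 147 = 35,360 g.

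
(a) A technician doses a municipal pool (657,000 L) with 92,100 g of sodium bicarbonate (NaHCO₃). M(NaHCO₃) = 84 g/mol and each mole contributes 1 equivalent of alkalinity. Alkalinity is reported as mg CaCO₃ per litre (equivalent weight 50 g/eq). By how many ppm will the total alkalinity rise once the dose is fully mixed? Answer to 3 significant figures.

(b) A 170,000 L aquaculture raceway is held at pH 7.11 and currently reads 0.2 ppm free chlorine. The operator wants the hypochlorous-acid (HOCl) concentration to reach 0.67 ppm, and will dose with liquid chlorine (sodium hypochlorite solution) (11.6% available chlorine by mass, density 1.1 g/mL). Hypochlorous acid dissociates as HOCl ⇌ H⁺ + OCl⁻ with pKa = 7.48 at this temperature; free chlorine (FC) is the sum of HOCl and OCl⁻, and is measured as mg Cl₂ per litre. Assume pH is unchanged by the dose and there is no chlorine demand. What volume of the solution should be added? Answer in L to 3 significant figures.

(a) 83.4 ppm; (b) 1.01 L

(a) Moles of NaHCO₃: 92,100 g ÷ 84 g/mol = 1096 mol → 1096 eq of alkalinity.
(a) As CaCO₃: 1096 eq × 50 g/eq = 54,820 g.
(a) Rise: 54,820 g / 657,000 L × 1000 = 83.44 mg/L.

(b) [OCl⁻]/[HOCl] = 10^(pH − pKa) = 10^(7.11 − 7.48) = 0.4266; fraction as HOCl = 1/(1 + 0.4266) = 0.701.
(b) Free chlorine required for 0.67 ppm HOCl: 0.67 / 0.701 = 0.9558 ppm.
(b) FC to add: 0.9558 − 0.2 = 0.7558 mg/L as Cl₂.
(b) Cl₂ equivalent: 0.7558 mg/L × 170,000 L = 128.5 g.
(b) Product at 11.6% available Cl: 128.5 / 0.116 = 1108 g.
(b) Volume: 1108 g ÷ 1.1 g/mL = 1007 mL.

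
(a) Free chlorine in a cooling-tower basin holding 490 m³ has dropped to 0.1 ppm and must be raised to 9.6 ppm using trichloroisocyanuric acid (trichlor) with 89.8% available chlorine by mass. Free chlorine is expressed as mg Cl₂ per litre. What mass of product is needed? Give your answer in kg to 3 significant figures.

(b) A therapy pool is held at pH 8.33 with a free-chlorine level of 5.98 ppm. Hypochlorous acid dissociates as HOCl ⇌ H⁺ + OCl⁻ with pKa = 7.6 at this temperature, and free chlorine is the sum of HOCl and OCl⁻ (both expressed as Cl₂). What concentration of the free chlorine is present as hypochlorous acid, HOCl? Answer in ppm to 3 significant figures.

(a) Volume: 490 m³ = 490,000 L.
(a) Chlorine deficit: 9.6 − 0.1 = 9.5 ppm = 9.5 mg/L as Cl₂.
(a) Cl₂ equivalent needed: 9.5 mg/L × 490,000 L = 4,655,000 mg = 4655 g.
(a) Product at 89.8% available chlorine: 4655 / 0.898 = 5184 g.

(b) [OCl⁻]/[HOCl] = 10^(pH − pKa) = 10^(8.33 − 7.6) = 10^0.73 = 5.37.
(b) Fraction as HOCl = 1 / (1 + 5.37) = 0.157.
(b) HOCl = 0.157 × 5.98 ppm = 0.9387 ppm.

(a) 5.18 kg; (b) 0.939 ppm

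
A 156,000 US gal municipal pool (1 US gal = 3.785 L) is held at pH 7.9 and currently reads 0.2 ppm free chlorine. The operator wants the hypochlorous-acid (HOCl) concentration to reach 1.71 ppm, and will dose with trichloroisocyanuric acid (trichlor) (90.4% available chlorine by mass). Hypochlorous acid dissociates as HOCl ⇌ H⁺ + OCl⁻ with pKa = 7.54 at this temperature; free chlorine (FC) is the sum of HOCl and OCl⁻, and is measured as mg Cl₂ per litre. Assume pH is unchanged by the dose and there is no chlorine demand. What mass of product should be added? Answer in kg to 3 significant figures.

Volume: 156,000 US gal × 3.785 L/gal = 590,460 L.
[OCl⁻]/[HOCl] = 10^(pH − pKa) = 10^(7.9 − 7.54) = 2.291; fraction as HOCl = 1/(1 + 2.291) = 0.3039.
Free chlorine required for 1.71 ppm HOCl: 1.71 / 0.3039 = 5.627 ppm.
FC to add: 5.627 − 0.2 = 5.427 mg/L as Cl₂.
Cl₂ equivalent: 5.427 mg/L × 590,460 L = 3205 g.
Product at 90.4% available Cl: 3205 / 0.904 = 3545 g.

3.54 kg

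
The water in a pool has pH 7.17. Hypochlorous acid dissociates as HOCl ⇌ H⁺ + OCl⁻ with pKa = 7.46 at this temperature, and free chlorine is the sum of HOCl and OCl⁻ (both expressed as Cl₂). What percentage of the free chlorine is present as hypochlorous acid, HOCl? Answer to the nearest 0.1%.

66.1%

[OCl⁻]/[HOCl] = 10^(pH − pKa) = 10^(7.17 − 7.46) = 10^-0.29 = 0.5129.
Fraction as HOCl = 1 / (1 + 0.5129) = 0.661.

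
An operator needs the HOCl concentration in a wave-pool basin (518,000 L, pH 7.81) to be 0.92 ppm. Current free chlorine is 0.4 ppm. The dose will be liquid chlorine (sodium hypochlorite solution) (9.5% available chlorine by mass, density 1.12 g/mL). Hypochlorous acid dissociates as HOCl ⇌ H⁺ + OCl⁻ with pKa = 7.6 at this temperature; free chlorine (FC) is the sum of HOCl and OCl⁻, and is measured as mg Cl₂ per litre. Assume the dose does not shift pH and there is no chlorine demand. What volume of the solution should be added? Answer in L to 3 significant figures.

9.80 L

[OCl⁻]/[HOCl] = 10^(pH − pKa) = 10^(7.81 − 7.6) = 1.622; fraction as HOCl = 1/(1 + 1.622) = 0.3814.
Free chlorine required for 0.92 ppm HOCl: 0.92 / 0.3814 = 2.412 ppm.
FC to add: 2.412 − 0.4 = 2.012 mg/L as Cl₂.
Cl₂ equivalent: 2.012 mg/L × 518,000 L = 1042 g.
Product at 9.5% available Cl: 1042 / 0.095 = 10,970 g.
Volume: 10,970 g ÷ 1.12 g/mL = 9796 mL.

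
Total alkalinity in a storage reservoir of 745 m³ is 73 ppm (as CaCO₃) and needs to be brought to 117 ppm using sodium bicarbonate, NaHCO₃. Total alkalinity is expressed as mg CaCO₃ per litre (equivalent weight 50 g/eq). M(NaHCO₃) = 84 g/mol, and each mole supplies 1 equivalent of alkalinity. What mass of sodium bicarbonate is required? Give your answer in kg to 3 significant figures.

Volume: 745 m³ = 745,000 L.
Alkalinity to add: (117 − 73) = 44 mg/L as CaCO₃ × 745,000 L = 32,780 g as CaCO₃.
Equivalents: 32,780 g ÷ 50 g/eq = 655.6 eq.
NaHCO₃ supplies 1 eq per mole → 655.6 mol.
Mass: 655.6 mol × 84 g/mol = 55,070 g.

55.1 kg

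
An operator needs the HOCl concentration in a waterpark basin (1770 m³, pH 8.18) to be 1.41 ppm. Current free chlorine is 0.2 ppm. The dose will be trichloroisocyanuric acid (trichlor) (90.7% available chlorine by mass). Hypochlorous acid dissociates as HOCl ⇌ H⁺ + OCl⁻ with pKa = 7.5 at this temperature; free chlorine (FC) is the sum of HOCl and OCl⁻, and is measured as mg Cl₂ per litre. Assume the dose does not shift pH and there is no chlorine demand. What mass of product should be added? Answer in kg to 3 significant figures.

15.5 kg

Volume: 1770 m³ = 1,770,000 L.
[OCl⁻]/[HOCl] = 10^(pH − pKa) = 10^(8.18 − 7.5) = 4.786; fraction as HOCl = 1/(1 + 4.786) = 0.1728.
Free chlorine required for 1.41 ppm HOCl: 1.41 / 0.1728 = 8.159 ppm.
FC to add: 8.159 − 0.2 = 7.959 mg/L as Cl₂.
Cl₂ equivalent: 7.959 mg/L × 1,770,000 L = 14,090 g.
Product at 90.7% available Cl: 14,090 / 0.907 = 15,530 g.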